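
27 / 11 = 2.45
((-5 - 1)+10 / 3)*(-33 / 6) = 44 / 3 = 14.67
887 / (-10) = -887 / 10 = -88.70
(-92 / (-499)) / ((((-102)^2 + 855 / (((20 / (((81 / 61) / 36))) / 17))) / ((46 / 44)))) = 44896 / 2429590581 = 0.00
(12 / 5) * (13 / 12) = 13 / 5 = 2.60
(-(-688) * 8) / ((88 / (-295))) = -202960 / 11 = -18450.91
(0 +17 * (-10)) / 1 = -170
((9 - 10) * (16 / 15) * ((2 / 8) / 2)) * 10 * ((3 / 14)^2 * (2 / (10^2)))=-3 / 2450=-0.00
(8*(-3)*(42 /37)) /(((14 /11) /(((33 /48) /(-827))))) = 1089 /61198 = 0.02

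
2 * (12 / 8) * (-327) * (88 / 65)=-86328 / 65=-1328.12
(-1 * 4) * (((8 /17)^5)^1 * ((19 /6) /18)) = -622592 /38336139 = -0.02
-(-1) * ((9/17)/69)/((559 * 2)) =3/437138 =0.00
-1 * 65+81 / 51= -1078 / 17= -63.41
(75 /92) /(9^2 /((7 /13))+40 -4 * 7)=0.01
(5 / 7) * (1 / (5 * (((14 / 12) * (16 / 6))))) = 9 / 196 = 0.05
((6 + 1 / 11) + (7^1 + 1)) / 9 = 155 / 99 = 1.57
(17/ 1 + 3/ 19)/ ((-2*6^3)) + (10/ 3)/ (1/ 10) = 136637/ 4104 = 33.29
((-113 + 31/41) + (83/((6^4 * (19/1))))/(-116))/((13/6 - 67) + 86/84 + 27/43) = 3956669853871/2227192110144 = 1.78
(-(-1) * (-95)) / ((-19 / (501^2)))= 1255005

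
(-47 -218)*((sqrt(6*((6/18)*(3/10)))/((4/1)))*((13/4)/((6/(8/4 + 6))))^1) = -689*sqrt(15)/12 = -222.37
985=985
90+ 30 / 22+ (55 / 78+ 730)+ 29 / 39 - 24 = 685381 / 858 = 798.81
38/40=19/20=0.95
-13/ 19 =-0.68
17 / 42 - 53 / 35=-233 / 210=-1.11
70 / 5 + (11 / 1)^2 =135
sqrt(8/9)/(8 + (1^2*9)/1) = 2*sqrt(2)/51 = 0.06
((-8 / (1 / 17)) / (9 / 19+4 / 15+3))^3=-7278825672000 / 151419437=-48070.62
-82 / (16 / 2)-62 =-289 / 4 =-72.25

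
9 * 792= 7128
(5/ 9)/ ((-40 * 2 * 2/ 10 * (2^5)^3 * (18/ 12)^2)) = -0.00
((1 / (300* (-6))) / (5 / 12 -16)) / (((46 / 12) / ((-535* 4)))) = -0.02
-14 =-14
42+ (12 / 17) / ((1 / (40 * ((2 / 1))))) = 98.47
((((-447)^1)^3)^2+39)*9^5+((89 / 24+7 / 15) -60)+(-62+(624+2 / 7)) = 131891168922379408846769 / 280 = 471039889008497888738.46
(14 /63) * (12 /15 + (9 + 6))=158 /45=3.51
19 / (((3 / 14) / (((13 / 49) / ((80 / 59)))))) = 14573 / 840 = 17.35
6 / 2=3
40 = 40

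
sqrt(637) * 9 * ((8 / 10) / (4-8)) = -63 * sqrt(13) / 5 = -45.43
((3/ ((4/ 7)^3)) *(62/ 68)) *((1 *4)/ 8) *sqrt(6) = 31899 *sqrt(6)/ 4352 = 17.95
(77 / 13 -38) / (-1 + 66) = -417 / 845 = -0.49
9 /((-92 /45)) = -405 /92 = -4.40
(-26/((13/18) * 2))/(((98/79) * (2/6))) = -2133/49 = -43.53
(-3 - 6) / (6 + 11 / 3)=-0.93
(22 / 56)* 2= 11 / 14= 0.79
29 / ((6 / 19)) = 551 / 6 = 91.83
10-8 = 2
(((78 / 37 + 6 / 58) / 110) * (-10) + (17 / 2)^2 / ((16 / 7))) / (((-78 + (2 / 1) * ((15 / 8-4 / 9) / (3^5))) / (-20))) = 37062771885 / 4601423156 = 8.05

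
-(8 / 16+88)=-177 / 2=-88.50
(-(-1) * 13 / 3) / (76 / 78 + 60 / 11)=1859 / 2758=0.67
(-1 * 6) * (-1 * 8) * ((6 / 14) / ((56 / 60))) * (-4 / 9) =-480 / 49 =-9.80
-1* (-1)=1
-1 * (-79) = 79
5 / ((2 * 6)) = 5 / 12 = 0.42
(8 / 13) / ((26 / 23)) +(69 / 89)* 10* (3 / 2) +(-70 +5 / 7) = -6013164 / 105287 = -57.11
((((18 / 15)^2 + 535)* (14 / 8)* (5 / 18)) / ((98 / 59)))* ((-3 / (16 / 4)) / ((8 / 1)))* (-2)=29.44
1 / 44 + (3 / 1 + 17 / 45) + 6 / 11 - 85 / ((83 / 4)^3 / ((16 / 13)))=57903494603 / 14717797380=3.93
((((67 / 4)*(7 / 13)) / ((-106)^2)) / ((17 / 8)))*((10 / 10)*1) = 469 / 1241578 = 0.00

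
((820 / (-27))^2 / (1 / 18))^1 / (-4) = -336200 / 81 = -4150.62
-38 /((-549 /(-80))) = -5.54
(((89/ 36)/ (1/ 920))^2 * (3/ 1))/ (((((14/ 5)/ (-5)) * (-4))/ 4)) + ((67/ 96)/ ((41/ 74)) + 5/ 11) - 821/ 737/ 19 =4373991828041257/ 157831632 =27713024.14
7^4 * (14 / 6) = 16807 / 3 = 5602.33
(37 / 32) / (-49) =-37 / 1568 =-0.02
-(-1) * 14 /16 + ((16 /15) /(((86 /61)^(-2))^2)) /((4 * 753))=1096471844777 /1251110192760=0.88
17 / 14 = 1.21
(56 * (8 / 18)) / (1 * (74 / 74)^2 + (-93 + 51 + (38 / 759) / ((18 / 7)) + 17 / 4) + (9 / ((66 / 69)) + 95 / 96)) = -5440512 / 5755933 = -0.95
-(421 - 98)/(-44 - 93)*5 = 1615/137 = 11.79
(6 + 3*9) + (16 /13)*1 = 34.23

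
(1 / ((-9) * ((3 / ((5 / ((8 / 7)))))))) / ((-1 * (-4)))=-35 / 864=-0.04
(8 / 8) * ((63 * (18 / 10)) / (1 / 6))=3402 / 5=680.40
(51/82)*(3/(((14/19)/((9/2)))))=26163/2296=11.40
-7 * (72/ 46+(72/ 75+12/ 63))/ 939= -0.02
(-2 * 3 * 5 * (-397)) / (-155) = -2382 / 31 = -76.84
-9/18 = -1/2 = -0.50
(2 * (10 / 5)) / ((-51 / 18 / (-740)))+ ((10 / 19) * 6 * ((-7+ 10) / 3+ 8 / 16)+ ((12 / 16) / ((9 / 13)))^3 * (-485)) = 241569125 / 558144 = 432.81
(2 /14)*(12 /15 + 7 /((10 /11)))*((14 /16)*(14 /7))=2.12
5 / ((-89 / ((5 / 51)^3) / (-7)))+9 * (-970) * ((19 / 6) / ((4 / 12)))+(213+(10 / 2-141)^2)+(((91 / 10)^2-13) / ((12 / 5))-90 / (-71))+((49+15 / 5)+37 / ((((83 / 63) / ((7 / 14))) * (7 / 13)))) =-356865029518463071 / 5565791882160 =-64117.57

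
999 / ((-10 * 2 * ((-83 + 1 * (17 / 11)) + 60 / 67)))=736263 / 1187440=0.62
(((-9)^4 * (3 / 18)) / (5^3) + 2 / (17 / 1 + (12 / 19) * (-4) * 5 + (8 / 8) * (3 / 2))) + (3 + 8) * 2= 1733201 / 55750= 31.09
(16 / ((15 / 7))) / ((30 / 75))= 56 / 3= 18.67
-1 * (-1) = 1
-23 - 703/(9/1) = -910/9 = -101.11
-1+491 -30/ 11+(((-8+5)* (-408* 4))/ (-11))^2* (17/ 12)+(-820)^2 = 953537.32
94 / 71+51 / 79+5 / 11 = 149562 / 61699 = 2.42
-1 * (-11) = 11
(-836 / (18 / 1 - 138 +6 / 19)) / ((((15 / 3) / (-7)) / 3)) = -55594 / 1895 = -29.34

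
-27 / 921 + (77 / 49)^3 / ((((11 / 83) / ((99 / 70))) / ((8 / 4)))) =305128854 / 3685535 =82.79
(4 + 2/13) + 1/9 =499/117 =4.26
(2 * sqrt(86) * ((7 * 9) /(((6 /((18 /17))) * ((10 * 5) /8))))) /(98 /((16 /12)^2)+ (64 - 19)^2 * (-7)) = -192 * sqrt(86) /762025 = -0.00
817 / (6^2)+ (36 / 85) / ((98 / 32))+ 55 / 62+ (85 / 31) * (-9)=-4450979 / 4648140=-0.96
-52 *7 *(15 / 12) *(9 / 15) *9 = -2457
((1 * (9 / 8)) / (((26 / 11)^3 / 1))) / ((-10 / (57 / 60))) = -227601 / 28121600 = -0.01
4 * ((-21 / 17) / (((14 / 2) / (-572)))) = 6864 / 17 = 403.76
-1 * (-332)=332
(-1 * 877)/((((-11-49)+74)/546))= -34203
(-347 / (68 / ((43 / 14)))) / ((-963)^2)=-14921 / 882855288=-0.00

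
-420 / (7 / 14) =-840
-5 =-5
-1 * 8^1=-8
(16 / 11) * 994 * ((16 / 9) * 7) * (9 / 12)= 445312 / 33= 13494.30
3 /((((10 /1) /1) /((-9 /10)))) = -27 /100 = -0.27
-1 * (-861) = 861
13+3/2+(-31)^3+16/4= -59545/2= -29772.50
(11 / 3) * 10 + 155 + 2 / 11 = 6331 / 33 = 191.85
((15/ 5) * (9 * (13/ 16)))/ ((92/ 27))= 9477/ 1472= 6.44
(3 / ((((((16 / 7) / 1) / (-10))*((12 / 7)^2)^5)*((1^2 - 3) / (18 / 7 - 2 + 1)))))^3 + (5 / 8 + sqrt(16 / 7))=22510541217089408524517618102291095 / 36010865974957671360125199766781952 + 4*sqrt(7) / 7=2.14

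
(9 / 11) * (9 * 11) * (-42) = -3402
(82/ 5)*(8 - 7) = 82/ 5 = 16.40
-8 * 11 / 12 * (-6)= 44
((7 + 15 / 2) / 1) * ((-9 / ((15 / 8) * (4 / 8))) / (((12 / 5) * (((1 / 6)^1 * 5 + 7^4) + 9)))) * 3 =-1044 / 14465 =-0.07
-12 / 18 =-2 / 3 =-0.67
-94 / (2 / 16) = -752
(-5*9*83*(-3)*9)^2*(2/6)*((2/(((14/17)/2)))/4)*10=288141897375/7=41163128196.43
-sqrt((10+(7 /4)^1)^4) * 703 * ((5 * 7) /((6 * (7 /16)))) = -7764635 /6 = -1294105.83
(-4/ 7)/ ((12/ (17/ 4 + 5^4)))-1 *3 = -32.96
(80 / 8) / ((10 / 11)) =11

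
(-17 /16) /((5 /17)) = -289 /80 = -3.61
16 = 16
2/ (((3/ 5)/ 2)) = 20/ 3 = 6.67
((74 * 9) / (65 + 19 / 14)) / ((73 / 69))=9.49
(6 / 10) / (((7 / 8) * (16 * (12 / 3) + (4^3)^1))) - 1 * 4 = -2237 / 560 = -3.99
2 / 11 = 0.18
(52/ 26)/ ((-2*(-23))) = 1/ 23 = 0.04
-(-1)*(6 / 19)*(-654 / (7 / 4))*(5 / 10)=-7848 / 133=-59.01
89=89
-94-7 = -101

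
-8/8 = -1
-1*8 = -8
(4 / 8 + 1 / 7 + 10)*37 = 5513 / 14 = 393.79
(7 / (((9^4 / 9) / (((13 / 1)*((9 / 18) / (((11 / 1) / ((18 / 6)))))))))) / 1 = 91 / 5346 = 0.02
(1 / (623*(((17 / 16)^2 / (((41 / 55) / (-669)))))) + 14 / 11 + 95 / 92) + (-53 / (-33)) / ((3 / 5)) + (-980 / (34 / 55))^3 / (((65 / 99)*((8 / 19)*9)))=-647065936697200693299131 / 404088091947540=-1601299195.87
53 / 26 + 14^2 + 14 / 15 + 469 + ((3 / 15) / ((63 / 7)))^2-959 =-15322609 / 52650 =-291.03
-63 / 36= -7 / 4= -1.75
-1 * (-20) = 20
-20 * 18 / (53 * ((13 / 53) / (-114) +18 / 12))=-4104 / 905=-4.53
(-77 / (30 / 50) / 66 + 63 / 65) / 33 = -1141 / 38610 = -0.03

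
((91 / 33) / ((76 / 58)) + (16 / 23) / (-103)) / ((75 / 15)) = 6231727 / 14853630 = 0.42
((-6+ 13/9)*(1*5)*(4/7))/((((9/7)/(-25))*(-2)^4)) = 5125/324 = 15.82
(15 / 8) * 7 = 105 / 8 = 13.12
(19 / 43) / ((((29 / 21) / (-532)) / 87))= -636804 / 43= -14809.40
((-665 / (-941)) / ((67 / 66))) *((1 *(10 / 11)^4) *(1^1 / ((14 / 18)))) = 51300000 / 83915557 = 0.61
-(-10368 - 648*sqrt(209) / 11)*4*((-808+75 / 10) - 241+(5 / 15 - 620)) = -68891904 - 4305744*sqrt(209) / 11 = -74550760.26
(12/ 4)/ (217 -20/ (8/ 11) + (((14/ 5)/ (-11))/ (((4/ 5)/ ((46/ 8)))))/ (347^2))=10595992/ 669313441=0.02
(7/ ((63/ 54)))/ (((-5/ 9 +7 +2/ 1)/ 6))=81/ 19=4.26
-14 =-14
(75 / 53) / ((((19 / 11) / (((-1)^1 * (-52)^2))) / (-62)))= 138309600 / 1007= 137348.16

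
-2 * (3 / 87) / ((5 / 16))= -32 / 145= -0.22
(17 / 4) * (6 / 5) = 51 / 10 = 5.10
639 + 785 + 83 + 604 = 2111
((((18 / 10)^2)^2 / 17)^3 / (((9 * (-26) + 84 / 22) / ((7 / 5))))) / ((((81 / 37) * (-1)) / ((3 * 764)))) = 1897365112863759 / 1265433349609375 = 1.50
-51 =-51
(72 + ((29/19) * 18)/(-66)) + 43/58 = 876725/12122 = 72.33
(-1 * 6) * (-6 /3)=12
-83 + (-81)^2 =6478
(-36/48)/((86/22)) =-33/172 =-0.19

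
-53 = -53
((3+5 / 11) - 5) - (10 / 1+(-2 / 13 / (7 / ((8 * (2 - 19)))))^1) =-14549 / 1001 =-14.53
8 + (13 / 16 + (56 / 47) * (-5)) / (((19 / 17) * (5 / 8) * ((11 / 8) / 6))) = -1185632 / 49115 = -24.14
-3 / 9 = -1 / 3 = -0.33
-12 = -12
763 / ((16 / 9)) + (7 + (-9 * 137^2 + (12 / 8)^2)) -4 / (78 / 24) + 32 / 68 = -595757029 / 3536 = -168483.32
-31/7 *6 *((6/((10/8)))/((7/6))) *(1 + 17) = -1967.80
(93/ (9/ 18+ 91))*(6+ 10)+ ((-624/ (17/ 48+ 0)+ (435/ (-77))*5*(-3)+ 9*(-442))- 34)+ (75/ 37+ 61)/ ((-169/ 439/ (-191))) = 12780898483845/ 499295797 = 25597.85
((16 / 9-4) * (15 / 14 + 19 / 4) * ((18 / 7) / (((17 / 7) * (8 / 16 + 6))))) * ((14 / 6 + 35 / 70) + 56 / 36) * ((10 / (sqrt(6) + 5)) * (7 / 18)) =-3219250 / 340119 + 643850 * sqrt(6) / 340119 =-4.83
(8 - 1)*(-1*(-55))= 385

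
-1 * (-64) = 64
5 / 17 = 0.29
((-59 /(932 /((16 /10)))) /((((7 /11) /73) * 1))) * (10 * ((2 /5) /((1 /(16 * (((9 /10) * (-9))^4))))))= -3201058.69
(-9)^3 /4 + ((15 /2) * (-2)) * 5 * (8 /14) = -6303 /28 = -225.11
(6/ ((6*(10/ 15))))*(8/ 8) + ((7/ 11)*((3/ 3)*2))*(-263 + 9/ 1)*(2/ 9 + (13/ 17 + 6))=-7597679/ 3366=-2257.18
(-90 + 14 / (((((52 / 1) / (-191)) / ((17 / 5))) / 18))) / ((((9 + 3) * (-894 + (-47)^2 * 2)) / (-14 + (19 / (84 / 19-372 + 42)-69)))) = 924008217 / 145329760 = 6.36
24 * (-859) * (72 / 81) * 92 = -5057792 / 3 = -1685930.67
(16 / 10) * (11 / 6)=44 / 15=2.93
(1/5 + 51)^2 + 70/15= 196958/75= 2626.11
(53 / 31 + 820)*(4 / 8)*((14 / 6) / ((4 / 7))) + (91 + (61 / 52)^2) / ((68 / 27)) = 9771770101 / 5700032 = 1714.34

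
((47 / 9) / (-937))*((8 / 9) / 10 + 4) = -8648 / 379485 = -0.02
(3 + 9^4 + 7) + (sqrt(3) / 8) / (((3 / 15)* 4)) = 5* sqrt(3) / 32 + 6571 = 6571.27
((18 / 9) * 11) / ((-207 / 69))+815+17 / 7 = 17012 / 21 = 810.10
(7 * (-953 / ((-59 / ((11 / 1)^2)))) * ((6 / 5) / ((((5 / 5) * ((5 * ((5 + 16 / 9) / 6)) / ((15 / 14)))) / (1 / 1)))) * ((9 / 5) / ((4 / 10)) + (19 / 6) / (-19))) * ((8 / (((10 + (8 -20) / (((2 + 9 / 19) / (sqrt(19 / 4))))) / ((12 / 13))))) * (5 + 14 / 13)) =-94886479165104 * sqrt(19) / 760990555 -78239728434384 / 152198111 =-1057567.94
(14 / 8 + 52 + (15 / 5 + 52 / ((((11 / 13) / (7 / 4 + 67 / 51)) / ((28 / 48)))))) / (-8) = -140177 / 6732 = -20.82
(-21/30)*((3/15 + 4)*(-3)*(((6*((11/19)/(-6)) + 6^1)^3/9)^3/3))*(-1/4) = -63933886007632984567/15682622112059400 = -4076.73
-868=-868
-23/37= -0.62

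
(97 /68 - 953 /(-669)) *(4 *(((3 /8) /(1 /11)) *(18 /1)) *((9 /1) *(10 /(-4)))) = -577800135 /30328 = -19051.71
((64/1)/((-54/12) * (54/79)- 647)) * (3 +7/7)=-5056/12839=-0.39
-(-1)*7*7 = 49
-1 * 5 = -5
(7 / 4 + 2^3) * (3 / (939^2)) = 0.00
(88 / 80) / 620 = 11 / 6200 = 0.00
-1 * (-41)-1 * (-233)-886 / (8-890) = 121277 / 441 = 275.00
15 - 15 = 0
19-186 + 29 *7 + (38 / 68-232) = -6645 / 34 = -195.44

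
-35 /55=-7 /11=-0.64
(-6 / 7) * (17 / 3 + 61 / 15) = -292 / 35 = -8.34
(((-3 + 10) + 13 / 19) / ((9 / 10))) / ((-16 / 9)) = -365 / 76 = -4.80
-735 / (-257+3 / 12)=2940 / 1027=2.86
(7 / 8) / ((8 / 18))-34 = -1025 / 32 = -32.03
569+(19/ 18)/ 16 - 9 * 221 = -408941/ 288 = -1419.93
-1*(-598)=598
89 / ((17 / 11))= 979 / 17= 57.59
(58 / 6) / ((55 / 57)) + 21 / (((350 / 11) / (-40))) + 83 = 3664 / 55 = 66.62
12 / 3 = 4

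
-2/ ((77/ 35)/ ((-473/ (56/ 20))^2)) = -2542375/ 98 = -25942.60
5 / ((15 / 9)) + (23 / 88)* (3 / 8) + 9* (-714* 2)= -9045627 / 704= -12848.90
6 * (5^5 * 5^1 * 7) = 656250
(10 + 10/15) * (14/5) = 448/15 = 29.87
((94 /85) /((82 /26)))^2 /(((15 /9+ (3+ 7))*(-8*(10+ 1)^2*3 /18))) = -3359889 /51435027875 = -0.00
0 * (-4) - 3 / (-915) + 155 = 47276 / 305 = 155.00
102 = 102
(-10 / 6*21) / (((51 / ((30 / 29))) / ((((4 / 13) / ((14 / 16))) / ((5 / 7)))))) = -2240 / 6409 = -0.35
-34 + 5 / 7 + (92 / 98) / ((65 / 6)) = -105739 / 3185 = -33.20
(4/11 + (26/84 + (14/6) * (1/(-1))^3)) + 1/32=-12041/7392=-1.63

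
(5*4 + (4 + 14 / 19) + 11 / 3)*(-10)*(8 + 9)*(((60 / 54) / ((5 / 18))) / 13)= -1100920 / 741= -1485.72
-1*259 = -259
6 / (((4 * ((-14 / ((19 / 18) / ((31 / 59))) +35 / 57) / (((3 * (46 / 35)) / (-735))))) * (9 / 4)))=103132 / 183256325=0.00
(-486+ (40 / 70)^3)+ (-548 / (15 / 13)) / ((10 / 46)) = -68698786 / 25725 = -2670.51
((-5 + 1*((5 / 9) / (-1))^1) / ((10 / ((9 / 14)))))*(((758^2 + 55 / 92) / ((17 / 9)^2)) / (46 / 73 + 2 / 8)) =-1562804214795 / 23915906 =-65345.81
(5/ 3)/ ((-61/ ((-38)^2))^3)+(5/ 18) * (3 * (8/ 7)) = -35126077940/ 1588867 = -22107.63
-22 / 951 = -0.02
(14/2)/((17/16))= 112/17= 6.59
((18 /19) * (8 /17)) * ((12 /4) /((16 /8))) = 216 /323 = 0.67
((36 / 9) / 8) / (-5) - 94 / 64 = -251 / 160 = -1.57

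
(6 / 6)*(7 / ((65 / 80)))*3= 336 / 13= 25.85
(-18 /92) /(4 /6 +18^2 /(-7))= 189 /44068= 0.00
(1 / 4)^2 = 1 / 16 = 0.06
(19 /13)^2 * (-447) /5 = -161367 /845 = -190.97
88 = 88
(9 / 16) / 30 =3 / 160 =0.02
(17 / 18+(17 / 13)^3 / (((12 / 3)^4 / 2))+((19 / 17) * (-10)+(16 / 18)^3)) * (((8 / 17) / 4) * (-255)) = 165755723075 / 580851648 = 285.37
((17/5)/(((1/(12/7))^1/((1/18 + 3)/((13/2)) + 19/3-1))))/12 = 1649/585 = 2.82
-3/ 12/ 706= -1/ 2824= -0.00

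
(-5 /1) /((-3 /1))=1.67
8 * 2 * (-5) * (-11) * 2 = 1760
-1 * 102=-102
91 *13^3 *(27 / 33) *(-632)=-1137184776 / 11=-103380434.18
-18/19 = -0.95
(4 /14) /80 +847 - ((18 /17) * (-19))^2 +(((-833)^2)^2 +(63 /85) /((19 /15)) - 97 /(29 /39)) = 21467796946814758599 /44586920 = 481481944633.42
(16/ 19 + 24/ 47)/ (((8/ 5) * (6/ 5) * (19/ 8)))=15100/ 50901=0.30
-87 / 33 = -29 / 11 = -2.64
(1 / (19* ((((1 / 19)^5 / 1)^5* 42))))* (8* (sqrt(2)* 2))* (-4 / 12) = -39190103447686774541730362223368* sqrt(2) / 63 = -879732949309892502274751400000.00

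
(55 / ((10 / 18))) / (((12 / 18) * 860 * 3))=0.06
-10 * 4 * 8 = -320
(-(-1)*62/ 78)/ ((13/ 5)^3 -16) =3875/ 7683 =0.50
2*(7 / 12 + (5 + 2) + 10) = 35.17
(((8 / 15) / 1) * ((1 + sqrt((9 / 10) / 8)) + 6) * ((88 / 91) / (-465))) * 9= -704 / 10075-528 * sqrt(5) / 352625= -0.07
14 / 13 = 1.08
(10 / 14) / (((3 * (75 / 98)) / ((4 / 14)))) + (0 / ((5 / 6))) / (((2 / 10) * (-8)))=4 / 45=0.09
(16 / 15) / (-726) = -8 / 5445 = -0.00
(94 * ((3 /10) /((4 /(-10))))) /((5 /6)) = -423 /5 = -84.60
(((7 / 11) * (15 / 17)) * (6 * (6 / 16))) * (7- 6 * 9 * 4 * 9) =-1830465 / 748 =-2447.15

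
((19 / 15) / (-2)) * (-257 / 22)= 4883 / 660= 7.40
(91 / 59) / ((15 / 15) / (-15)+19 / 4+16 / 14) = 38220 / 144373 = 0.26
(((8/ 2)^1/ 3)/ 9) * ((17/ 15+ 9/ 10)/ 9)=122/ 3645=0.03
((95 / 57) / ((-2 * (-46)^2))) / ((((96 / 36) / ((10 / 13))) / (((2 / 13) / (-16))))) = 25 / 22886656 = 0.00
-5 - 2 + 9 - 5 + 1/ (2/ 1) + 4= 3/ 2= 1.50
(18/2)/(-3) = -3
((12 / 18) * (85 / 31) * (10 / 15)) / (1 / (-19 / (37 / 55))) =-355300 / 10323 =-34.42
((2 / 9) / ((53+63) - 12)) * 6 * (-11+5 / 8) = -83 / 624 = -0.13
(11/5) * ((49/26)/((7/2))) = 77/65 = 1.18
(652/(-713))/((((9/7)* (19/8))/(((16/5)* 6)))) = -1168384/203205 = -5.75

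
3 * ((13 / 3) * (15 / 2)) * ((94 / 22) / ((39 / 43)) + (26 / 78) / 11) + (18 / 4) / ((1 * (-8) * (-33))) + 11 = 473.29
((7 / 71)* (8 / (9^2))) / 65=56 / 373815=0.00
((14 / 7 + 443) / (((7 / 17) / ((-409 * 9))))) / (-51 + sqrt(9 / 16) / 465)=17264994300 / 221333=78004.61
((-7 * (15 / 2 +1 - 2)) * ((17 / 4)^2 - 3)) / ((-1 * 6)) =21931 / 192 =114.22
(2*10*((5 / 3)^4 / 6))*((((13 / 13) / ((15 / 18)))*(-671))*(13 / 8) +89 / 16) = -65144375 / 1944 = -33510.48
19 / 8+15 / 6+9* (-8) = -537 / 8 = -67.12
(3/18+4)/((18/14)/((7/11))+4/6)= 245/158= 1.55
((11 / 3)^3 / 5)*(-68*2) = -181016 / 135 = -1340.86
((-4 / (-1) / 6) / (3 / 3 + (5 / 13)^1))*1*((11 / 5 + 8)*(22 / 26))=187 / 45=4.16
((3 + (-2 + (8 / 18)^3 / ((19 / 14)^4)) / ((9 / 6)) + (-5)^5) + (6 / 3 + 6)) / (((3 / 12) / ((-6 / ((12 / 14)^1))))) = 24861271424248 / 285012027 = 87228.85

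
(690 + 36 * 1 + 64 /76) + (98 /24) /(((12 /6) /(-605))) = -231815 /456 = -508.37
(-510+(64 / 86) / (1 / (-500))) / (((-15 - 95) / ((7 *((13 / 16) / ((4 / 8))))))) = 345163 / 3784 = 91.22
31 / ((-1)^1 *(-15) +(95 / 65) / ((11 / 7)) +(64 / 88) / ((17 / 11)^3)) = 21779329 / 11330238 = 1.92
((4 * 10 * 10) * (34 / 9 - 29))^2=8244640000 / 81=101785679.01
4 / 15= 0.27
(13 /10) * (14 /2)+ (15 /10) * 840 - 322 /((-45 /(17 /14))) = 115001 /90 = 1277.79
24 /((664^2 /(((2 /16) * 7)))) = 21 /440896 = 0.00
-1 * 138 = -138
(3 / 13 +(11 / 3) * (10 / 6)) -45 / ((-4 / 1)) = 8233 / 468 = 17.59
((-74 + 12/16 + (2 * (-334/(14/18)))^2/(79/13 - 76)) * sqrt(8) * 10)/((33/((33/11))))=-1051414445 * sqrt(2)/54439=-27313.59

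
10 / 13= 0.77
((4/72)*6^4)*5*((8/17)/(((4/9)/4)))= 25920/17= 1524.71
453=453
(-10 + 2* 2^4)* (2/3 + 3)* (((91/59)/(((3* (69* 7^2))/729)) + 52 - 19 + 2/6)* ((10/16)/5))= 115320139/341964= 337.23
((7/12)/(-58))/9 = -7/6264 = -0.00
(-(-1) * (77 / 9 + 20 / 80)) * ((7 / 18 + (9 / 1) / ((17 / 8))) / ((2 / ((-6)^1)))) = -448555 / 3672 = -122.16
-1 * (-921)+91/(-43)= 918.88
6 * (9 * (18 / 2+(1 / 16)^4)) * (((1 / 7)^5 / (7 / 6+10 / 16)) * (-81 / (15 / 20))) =-1289947275 / 740045824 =-1.74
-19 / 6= -3.17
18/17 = 1.06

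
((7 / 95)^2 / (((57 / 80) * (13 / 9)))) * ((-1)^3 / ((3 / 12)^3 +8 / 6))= -64512 / 16495895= -0.00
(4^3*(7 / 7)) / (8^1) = 8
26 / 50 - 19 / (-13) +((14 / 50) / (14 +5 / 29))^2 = 2720163817 / 1372483125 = 1.98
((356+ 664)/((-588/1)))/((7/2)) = -170/343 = -0.50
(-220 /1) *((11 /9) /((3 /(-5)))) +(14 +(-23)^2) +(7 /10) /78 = 6957923 /7020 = 991.16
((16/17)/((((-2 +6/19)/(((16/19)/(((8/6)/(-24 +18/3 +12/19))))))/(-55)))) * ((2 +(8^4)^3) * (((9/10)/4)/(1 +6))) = -1683798978772845/2261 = -744714276325.89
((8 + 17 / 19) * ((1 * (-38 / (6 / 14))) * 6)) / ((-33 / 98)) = 463736 / 33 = 14052.61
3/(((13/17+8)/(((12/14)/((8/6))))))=459/2086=0.22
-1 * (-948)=948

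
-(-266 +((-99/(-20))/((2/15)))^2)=-71185/64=-1112.27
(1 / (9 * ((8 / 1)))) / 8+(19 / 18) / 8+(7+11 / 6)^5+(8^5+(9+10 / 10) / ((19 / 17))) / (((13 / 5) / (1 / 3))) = 222731078095 / 3841344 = 57982.59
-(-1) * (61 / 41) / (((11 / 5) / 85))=25925 / 451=57.48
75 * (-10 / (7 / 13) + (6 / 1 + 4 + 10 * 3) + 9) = 15975 / 7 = 2282.14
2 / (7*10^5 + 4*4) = 0.00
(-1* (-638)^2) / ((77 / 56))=-296032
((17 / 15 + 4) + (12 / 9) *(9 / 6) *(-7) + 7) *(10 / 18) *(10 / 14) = -20 / 27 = -0.74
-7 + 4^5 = 1017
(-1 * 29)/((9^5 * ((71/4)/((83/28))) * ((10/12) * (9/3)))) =-4814/146736765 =-0.00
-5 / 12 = -0.42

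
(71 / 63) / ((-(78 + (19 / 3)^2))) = -71 / 7441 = -0.01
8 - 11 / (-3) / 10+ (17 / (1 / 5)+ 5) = 2951 / 30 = 98.37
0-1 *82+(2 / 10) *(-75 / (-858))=-23447 / 286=-81.98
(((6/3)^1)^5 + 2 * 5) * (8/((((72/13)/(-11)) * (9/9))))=-2002/3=-667.33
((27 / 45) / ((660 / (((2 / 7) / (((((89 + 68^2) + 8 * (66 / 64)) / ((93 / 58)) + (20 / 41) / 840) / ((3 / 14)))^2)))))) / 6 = 43616907 / 190232477534892069200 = 0.00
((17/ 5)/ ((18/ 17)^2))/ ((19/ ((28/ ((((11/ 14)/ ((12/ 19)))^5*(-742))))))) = -4058617823232/ 2007848337946715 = -0.00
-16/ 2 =-8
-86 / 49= -1.76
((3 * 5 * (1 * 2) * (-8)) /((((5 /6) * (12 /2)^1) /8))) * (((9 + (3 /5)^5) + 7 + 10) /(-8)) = 3911664 /3125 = 1251.73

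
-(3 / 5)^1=-3 / 5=-0.60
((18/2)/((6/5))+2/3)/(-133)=-0.06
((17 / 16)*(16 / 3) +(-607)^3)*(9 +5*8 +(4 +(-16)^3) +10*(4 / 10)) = 2709949326868 / 3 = 903316442289.33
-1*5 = -5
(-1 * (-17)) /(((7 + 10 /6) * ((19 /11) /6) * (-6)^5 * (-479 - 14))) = 11 /6188832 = 0.00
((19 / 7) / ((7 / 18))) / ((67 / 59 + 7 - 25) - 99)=-10089 / 167482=-0.06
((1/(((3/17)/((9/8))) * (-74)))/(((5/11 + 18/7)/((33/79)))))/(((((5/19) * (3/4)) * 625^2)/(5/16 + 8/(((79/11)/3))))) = -3791011917/6725457625000000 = -0.00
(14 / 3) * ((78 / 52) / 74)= 7 / 74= 0.09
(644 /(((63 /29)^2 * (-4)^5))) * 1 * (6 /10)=-19343 /241920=-0.08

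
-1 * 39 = -39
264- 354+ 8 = -82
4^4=256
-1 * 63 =-63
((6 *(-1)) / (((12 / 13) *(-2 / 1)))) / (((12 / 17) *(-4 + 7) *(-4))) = -221 / 576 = -0.38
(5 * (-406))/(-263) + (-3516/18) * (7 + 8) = -768560/263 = -2922.28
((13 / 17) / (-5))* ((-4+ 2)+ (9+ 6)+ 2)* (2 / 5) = -78 / 85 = -0.92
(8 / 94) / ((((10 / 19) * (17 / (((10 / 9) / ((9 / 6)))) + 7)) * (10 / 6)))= 456 / 140765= 0.00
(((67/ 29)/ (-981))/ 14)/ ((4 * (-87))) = 67/ 138603528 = 0.00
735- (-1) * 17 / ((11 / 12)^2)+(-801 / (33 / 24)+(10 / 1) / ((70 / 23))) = 149048 / 847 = 175.97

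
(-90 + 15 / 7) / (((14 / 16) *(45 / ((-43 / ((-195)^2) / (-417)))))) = -14104 / 2330894475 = -0.00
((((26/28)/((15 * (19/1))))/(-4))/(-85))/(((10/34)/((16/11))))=26/548625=0.00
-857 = -857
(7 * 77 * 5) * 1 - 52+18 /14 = 18510 /7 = 2644.29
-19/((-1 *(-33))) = -19/33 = -0.58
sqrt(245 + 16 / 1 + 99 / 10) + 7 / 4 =7 / 4 + 3 * sqrt(3010) / 10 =18.21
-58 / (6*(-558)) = 29 / 1674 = 0.02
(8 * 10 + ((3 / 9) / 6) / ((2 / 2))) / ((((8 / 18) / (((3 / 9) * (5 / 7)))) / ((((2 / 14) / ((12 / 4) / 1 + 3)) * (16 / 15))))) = 1441 / 1323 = 1.09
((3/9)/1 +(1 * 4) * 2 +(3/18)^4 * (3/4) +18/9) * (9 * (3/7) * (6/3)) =2551/32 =79.72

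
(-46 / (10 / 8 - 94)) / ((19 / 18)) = 3312 / 7049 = 0.47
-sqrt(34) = -5.83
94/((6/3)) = 47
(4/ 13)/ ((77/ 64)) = 256/ 1001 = 0.26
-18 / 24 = -3 / 4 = -0.75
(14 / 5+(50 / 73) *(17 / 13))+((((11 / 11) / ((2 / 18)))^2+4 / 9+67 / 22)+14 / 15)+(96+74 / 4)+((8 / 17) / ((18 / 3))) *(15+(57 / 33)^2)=1059449342 / 5167305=205.03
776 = 776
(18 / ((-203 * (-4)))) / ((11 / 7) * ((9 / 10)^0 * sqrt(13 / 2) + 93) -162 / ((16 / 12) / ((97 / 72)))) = -141480 / 106136549 -6336 * sqrt(26) / 106136549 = -0.00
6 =6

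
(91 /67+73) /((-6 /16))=-39856 /201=-198.29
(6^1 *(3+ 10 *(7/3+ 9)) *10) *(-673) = -4697540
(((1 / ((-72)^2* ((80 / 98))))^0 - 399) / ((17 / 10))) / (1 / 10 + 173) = -39800 / 29427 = -1.35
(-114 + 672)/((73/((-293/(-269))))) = 163494/19637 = 8.33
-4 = -4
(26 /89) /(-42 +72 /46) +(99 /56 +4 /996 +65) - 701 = -634.24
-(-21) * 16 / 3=112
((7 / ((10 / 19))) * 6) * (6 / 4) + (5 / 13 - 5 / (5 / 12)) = 14051 / 130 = 108.08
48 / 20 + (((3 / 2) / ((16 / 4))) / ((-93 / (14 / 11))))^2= 2.40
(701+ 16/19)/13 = 13335/247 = 53.99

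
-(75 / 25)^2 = -9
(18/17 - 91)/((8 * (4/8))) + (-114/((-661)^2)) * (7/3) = -668070297/29710628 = -22.49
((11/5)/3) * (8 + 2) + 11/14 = 341/42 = 8.12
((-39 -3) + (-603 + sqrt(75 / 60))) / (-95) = 129 / 19 -sqrt(5) / 190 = 6.78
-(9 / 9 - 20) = 19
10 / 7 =1.43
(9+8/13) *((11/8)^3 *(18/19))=1497375/63232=23.68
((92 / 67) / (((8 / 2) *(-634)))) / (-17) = 23 / 722126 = 0.00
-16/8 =-2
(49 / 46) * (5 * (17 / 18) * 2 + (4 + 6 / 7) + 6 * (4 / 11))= 79961 / 4554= 17.56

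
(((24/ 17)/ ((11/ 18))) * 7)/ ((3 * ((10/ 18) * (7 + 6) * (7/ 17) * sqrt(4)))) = 648/ 715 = 0.91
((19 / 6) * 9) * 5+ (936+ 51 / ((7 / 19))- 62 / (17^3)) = 83701913 / 68782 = 1216.92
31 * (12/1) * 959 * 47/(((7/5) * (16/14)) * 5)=4191789/2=2095894.50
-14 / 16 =-0.88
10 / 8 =5 / 4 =1.25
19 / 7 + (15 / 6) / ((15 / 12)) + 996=7005 / 7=1000.71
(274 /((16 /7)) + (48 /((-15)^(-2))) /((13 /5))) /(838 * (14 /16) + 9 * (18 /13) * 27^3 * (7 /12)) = 444467 /14956606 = 0.03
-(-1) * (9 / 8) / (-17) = -9 / 136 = -0.07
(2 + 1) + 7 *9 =66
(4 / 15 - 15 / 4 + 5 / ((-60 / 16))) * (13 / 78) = -289 / 360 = -0.80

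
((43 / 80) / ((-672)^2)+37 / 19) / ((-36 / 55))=-14703584027 / 4942135296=-2.98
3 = 3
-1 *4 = -4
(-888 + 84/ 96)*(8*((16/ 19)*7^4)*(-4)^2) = -4362213632/ 19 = -229590191.16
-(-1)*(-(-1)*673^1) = 673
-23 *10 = -230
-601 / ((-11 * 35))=601 / 385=1.56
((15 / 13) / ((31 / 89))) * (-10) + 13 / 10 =-128261 / 4030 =-31.83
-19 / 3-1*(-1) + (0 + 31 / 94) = -1411 / 282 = -5.00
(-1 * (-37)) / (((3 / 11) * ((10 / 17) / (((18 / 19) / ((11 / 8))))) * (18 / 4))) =10064 / 285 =35.31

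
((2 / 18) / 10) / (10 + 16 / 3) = 1 / 1380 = 0.00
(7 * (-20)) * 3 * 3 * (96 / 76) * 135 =-4082400 / 19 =-214863.16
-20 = -20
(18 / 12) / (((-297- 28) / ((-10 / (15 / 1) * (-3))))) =-3 / 325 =-0.01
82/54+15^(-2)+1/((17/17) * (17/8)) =22876/11475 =1.99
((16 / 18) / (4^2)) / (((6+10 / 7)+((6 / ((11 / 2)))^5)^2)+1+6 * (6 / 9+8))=181561972207 / 205289138804238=0.00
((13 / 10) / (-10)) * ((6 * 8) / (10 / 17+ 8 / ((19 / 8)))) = -8398 / 5325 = -1.58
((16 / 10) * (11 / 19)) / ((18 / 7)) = 0.36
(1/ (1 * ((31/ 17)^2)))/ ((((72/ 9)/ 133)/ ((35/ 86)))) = 1345295/ 661168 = 2.03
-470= -470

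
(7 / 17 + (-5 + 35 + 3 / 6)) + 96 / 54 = 10003 / 306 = 32.69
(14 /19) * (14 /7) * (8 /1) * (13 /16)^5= 2599051 /622592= 4.17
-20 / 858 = -10 / 429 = -0.02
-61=-61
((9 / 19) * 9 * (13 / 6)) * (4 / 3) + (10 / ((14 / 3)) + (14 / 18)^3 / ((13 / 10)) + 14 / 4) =46184009 / 2520882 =18.32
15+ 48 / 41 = 663 / 41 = 16.17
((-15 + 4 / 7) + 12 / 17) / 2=-1633 / 238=-6.86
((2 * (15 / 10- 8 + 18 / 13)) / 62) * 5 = -665 / 806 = -0.83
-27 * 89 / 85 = -2403 / 85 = -28.27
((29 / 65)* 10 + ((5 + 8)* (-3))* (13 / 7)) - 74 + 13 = -11736 / 91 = -128.97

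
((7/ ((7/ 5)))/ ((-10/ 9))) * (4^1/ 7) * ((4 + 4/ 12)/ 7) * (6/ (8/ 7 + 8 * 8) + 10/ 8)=-1989/ 931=-2.14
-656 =-656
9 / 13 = 0.69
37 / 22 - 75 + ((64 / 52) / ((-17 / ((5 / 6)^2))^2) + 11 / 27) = -488121989 / 6694974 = -72.91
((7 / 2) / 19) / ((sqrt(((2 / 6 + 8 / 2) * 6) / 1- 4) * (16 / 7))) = 49 * sqrt(22) / 13376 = 0.02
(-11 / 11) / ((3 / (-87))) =29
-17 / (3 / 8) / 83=-136 / 249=-0.55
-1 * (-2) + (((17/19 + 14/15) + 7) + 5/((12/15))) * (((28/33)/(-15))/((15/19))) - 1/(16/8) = 93479/222750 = 0.42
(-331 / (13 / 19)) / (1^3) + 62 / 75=-470869 / 975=-482.94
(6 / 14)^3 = 27 / 343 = 0.08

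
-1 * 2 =-2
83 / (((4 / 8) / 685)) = 113710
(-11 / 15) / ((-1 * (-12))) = -11 / 180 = -0.06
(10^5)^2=10000000000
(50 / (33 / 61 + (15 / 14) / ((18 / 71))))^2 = 110.01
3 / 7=0.43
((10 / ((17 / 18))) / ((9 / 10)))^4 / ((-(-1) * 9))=1600000000 / 751689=2128.54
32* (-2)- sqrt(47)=-64- sqrt(47)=-70.86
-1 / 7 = -0.14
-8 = -8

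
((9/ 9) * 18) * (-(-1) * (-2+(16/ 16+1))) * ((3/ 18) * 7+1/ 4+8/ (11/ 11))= 0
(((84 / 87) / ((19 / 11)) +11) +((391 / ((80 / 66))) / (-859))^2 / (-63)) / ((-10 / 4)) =-52624925067649 / 11384028068000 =-4.62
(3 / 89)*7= 21 / 89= 0.24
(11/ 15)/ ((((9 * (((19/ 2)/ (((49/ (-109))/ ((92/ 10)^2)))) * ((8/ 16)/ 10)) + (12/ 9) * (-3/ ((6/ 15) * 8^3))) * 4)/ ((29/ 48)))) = -1563100/ 11359031337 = -0.00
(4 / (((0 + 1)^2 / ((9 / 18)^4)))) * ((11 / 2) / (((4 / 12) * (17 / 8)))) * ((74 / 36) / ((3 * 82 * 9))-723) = -316942549 / 225828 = -1403.47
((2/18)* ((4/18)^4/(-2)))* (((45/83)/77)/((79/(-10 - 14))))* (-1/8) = -40/1104192243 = -0.00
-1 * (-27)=27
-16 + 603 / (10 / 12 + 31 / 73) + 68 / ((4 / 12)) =367702 / 551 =667.34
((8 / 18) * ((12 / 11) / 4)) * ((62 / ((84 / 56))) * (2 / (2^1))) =496 / 99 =5.01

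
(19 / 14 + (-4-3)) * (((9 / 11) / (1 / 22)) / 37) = -711 / 259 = -2.75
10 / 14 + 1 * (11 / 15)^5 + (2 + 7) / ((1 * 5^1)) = 14492357 / 5315625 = 2.73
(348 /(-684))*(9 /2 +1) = -319 /114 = -2.80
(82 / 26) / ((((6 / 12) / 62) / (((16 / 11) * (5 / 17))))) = 406720 / 2431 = 167.31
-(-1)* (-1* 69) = -69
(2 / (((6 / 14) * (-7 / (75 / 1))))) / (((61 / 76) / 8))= -30400 / 61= -498.36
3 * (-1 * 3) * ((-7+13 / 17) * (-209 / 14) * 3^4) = -8075133 / 119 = -67858.26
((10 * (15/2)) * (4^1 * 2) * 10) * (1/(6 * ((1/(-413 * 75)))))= -30975000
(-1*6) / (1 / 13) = -78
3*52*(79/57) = 4108/19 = 216.21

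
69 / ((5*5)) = 69 / 25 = 2.76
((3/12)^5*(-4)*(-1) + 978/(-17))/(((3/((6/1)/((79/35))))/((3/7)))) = -47535/2176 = -21.85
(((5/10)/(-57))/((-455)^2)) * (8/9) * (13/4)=-1/8169525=-0.00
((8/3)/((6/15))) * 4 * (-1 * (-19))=1520/3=506.67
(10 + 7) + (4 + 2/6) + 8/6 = 68/3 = 22.67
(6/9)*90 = 60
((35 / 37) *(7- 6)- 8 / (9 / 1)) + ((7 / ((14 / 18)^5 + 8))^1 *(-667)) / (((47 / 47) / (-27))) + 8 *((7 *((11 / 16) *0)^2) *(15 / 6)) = 2478826025752 / 162903267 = 15216.55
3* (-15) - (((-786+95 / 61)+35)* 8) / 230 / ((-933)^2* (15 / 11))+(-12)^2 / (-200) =-4187822202239 / 91597205025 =-45.72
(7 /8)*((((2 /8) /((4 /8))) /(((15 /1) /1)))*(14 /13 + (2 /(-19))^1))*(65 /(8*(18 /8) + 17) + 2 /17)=235 /4199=0.06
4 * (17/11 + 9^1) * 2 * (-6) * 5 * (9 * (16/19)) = -4008960/209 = -19181.63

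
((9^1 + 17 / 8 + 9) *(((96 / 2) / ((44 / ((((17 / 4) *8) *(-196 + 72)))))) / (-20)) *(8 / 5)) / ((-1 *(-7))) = 290904 / 275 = 1057.83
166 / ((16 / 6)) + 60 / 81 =6803 / 108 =62.99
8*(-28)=-224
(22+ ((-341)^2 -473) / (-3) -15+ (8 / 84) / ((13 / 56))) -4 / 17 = -25588811 / 663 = -38595.49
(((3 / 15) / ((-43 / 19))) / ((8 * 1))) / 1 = -19 / 1720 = -0.01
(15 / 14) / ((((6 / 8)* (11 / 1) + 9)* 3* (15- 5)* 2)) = 1 / 966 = 0.00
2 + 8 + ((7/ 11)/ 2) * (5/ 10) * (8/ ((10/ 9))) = 11.15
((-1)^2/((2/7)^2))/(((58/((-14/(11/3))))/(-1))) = 1029/1276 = 0.81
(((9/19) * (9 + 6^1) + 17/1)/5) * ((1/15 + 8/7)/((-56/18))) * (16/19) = -697992/442225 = -1.58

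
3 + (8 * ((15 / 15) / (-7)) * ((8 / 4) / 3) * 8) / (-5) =443 / 105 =4.22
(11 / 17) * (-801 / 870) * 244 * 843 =-302058702 / 2465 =-122539.03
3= 3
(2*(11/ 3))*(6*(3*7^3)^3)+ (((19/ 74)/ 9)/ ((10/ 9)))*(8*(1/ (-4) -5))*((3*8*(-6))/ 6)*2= 8868915756036/ 185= 47940085167.76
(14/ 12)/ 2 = 7/ 12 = 0.58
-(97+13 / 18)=-1759 / 18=-97.72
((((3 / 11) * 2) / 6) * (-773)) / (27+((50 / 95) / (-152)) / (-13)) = -14510756 / 5575339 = -2.60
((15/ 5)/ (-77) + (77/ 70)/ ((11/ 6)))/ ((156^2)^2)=0.00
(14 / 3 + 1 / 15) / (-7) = -0.68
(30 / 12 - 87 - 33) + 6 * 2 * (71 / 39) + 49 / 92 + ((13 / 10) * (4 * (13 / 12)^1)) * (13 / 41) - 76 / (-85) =-231179633 / 2500836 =-92.44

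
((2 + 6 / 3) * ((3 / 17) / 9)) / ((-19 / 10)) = -40 / 969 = -0.04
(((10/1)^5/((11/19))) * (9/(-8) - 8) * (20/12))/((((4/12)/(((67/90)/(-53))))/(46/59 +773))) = 26515547731250/309573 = 85652003.67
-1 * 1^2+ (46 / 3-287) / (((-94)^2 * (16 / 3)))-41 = -5938607 / 141376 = -42.01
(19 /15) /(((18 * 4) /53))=1007 /1080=0.93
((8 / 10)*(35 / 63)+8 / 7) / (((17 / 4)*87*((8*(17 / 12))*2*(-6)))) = -50 / 1584009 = -0.00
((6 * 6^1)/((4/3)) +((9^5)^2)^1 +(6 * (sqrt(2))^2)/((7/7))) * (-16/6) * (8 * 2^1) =-148769469440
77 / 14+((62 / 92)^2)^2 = 25549529 / 4477456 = 5.71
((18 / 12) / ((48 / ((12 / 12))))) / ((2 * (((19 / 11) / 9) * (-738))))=-11 / 99712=-0.00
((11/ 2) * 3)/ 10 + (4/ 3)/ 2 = 139/ 60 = 2.32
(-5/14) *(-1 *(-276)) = -690/7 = -98.57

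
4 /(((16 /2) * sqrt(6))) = sqrt(6) /12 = 0.20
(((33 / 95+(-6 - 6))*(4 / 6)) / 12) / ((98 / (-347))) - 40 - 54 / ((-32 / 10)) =-775813 / 37240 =-20.83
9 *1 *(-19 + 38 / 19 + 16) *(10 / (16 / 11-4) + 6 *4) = -2529 / 14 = -180.64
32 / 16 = 2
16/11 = 1.45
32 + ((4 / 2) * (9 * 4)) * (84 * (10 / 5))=12128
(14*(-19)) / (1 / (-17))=4522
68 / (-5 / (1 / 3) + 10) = -68 / 5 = -13.60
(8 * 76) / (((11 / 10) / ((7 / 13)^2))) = 297920 / 1859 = 160.26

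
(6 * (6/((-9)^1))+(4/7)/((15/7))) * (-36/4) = 33.60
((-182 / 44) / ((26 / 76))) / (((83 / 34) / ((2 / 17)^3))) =-2128 / 263857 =-0.01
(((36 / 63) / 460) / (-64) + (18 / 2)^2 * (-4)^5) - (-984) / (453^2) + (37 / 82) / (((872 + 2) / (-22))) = -9900238004760599 / 119360498880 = -82944.01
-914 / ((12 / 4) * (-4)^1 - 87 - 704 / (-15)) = 13710 / 781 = 17.55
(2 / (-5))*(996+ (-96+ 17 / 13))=-23434 / 65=-360.52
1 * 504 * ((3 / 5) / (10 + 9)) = 1512 / 95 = 15.92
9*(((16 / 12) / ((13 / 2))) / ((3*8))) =1 / 13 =0.08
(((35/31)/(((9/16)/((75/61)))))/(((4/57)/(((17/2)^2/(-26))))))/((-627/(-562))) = -87.59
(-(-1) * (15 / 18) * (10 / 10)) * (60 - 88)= -70 / 3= -23.33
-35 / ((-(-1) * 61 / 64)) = -2240 / 61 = -36.72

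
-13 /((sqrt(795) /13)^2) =-2197 /795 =-2.76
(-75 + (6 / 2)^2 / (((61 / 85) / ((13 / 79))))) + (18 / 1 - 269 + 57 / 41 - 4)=-64518642 / 197579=-326.55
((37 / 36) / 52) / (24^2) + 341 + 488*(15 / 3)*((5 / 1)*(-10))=-131181493211 / 1078272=-121659.00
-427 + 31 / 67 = -426.54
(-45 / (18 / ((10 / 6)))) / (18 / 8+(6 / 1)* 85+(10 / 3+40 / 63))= -1050 / 130087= -0.01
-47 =-47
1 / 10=0.10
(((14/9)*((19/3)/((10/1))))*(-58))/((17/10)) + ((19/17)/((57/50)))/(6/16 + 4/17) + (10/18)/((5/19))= -29.89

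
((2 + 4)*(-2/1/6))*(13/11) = -26/11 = -2.36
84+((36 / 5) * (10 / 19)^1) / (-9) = 1588 / 19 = 83.58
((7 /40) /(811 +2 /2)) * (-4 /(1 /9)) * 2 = -9 /580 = -0.02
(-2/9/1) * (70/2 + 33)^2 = -9248/9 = -1027.56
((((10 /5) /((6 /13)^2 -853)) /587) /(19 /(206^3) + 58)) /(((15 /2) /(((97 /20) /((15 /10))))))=-286609179376 /9651116479620908025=-0.00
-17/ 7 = -2.43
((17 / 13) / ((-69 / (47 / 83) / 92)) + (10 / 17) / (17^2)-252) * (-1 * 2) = 8046643180 / 15903381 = 505.97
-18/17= -1.06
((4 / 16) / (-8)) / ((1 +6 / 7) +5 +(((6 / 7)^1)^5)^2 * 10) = -282475249 / 81332316672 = -0.00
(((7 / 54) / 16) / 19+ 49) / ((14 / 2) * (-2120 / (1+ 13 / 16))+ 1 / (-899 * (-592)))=-0.01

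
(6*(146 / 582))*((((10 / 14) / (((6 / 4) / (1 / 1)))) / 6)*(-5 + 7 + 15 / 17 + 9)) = 147460 / 103887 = 1.42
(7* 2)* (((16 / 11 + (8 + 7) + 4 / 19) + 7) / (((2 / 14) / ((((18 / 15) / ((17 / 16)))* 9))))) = 418787712 / 17765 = 23573.75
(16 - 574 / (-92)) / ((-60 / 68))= -5797 / 230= -25.20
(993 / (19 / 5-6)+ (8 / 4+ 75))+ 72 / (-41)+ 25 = -158355 / 451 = -351.12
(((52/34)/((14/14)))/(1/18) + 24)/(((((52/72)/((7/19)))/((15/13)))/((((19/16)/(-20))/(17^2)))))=-41391/6642376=-0.01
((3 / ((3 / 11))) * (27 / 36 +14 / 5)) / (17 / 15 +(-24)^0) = 2343 / 128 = 18.30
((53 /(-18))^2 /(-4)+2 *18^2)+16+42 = 912167 /1296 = 703.83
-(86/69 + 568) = -39278/69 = -569.25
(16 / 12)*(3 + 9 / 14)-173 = -1177 / 7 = -168.14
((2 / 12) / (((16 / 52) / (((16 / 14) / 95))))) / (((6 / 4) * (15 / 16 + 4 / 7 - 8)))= -0.00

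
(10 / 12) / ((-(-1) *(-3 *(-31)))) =5 / 558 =0.01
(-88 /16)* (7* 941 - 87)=-35750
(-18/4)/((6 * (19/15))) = -45/76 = -0.59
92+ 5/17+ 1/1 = 1586/17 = 93.29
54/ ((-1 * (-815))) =0.07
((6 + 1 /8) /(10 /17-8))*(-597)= 23681 /48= 493.35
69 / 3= 23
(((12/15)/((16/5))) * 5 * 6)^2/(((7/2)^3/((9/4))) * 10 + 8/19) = 38475/130628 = 0.29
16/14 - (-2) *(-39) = -538/7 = -76.86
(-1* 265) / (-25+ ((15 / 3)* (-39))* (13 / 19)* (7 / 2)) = 2014 / 3739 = 0.54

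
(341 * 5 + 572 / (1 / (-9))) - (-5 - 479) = -2959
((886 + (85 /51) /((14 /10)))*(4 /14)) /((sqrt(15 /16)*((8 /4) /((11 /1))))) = 819764*sqrt(15) /2205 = 1439.88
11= 11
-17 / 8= -2.12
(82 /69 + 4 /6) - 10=-562 /69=-8.14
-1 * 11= -11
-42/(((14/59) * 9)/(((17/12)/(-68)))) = 59/144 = 0.41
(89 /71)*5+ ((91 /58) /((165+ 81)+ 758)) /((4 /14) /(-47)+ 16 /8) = 17001211109 /2712213632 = 6.27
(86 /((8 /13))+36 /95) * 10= 53249 /38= 1401.29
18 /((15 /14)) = 84 /5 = 16.80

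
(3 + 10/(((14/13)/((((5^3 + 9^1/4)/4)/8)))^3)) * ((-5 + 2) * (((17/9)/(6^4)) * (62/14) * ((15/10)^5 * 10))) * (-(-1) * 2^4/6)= -3839849305274095/1933540589568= -1985.92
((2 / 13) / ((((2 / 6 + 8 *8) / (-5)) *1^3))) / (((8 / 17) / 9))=-2295 / 10036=-0.23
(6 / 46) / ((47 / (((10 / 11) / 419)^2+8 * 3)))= 1529487732 / 22963554361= 0.07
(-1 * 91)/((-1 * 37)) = 91/37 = 2.46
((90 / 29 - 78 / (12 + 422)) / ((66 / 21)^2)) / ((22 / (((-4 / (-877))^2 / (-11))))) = -0.00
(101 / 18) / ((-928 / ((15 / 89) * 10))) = -2525 / 247776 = -0.01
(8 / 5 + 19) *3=309 / 5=61.80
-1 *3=-3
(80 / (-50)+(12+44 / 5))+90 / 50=21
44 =44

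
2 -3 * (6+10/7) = -142/7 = -20.29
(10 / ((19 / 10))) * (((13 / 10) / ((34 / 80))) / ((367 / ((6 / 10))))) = 3120 / 118541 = 0.03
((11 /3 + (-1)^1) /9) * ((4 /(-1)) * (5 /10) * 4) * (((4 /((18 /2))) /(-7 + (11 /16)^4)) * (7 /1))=117440512 /107918973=1.09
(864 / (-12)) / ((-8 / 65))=585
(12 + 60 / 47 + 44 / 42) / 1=14138 / 987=14.32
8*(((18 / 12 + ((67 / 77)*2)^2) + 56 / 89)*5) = 108865180 / 527681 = 206.31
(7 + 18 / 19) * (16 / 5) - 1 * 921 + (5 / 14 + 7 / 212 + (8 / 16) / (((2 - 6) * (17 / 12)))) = -2145649397 / 2396660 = -895.27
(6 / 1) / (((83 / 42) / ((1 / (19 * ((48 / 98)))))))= 1029 / 3154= 0.33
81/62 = 1.31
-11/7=-1.57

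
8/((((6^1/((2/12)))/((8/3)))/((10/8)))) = 20/27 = 0.74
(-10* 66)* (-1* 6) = 3960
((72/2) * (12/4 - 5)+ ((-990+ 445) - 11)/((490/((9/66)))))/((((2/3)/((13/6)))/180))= -22751469/539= -42210.52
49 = 49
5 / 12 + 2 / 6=3 / 4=0.75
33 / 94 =0.35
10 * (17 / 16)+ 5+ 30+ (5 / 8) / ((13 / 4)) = 4765 / 104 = 45.82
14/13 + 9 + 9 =248/13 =19.08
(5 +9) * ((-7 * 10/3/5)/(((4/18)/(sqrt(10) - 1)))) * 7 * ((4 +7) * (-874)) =-19785612 +19785612 * sqrt(10) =42781986.82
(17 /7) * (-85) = -1445 /7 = -206.43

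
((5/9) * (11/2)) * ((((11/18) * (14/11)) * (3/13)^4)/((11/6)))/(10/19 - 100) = -19/514098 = -0.00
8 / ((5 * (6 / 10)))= 8 / 3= 2.67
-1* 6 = -6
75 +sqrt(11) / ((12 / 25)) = 25* sqrt(11) / 12 +75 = 81.91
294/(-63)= -14/3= -4.67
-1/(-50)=1/50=0.02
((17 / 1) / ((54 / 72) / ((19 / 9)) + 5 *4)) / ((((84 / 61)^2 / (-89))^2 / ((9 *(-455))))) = -10418926123295 / 1382976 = -7533699.88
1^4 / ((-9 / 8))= -8 / 9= -0.89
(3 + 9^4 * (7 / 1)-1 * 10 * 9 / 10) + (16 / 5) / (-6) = 688807 / 15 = 45920.47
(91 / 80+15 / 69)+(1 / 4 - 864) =-1586807 / 1840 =-862.40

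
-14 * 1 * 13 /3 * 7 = -1274 /3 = -424.67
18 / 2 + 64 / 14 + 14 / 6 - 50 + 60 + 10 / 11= 26.81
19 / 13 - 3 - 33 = -449 / 13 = -34.54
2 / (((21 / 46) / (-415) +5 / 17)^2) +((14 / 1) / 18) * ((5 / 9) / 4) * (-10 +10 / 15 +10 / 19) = 1865604673649735 / 83500094644866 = 22.34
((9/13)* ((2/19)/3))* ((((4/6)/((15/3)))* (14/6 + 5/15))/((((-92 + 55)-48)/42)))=-448/104975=-0.00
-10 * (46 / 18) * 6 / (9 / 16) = -7360 / 27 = -272.59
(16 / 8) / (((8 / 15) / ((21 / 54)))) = 35 / 24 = 1.46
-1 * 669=-669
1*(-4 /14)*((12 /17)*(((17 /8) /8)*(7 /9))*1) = -1 /24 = -0.04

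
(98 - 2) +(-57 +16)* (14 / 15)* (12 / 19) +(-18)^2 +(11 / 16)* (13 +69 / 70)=8627907 / 21280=405.45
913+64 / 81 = 74017 / 81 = 913.79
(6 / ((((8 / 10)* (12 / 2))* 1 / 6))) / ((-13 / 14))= -105 / 13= -8.08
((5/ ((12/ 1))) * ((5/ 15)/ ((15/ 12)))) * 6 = 2/ 3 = 0.67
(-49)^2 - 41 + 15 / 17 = 40135 / 17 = 2360.88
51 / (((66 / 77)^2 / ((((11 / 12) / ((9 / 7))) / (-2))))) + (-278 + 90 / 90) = -782125 / 2592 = -301.75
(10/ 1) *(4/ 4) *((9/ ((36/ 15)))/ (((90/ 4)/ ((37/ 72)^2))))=6845/ 15552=0.44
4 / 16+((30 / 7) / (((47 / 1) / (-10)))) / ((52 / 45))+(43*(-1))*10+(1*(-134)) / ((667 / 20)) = -4958746661 / 11411036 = -434.56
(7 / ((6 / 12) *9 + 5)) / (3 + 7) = 7 / 95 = 0.07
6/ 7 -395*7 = -19349/ 7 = -2764.14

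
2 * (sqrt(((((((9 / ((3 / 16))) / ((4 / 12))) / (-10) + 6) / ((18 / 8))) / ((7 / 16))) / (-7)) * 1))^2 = 256 / 105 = 2.44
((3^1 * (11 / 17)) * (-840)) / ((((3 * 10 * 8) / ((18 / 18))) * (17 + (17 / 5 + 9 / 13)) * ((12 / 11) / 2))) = -55055 / 93228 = -0.59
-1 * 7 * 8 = -56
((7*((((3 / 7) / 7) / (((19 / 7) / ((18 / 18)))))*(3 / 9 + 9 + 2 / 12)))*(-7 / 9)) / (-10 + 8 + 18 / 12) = 7 / 3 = 2.33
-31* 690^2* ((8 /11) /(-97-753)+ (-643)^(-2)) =973581670044 /77314963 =12592.41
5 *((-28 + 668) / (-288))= -100 / 9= -11.11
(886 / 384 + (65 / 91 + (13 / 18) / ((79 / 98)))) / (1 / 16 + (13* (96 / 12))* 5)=1247833 / 165654468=0.01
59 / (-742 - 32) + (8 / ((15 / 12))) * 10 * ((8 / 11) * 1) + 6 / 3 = 412667 / 8514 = 48.47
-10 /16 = -5 /8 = -0.62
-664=-664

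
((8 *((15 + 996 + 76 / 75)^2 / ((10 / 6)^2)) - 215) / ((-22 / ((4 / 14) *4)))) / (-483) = 5585980004 / 17609375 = 317.22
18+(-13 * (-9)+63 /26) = 3573 /26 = 137.42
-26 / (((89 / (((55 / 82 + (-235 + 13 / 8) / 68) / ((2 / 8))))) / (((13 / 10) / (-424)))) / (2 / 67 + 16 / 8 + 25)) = -18849255633 / 70489338560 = -0.27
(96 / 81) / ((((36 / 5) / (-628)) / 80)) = -2009600 / 243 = -8269.96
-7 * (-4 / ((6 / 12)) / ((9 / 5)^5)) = 175000 / 59049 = 2.96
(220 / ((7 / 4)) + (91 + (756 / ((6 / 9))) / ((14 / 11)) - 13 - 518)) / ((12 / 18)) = 12111 / 14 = 865.07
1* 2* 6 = 12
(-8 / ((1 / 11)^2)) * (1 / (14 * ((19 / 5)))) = -2420 / 133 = -18.20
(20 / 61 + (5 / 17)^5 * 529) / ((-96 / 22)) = -473871805 / 1385780432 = -0.34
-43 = -43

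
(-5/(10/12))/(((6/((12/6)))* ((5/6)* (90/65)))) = -26/15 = -1.73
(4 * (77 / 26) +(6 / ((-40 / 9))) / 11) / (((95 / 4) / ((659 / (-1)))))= -22095611 / 67925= -325.29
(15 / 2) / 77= 15 / 154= 0.10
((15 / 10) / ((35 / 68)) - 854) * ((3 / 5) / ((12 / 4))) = -29788 / 175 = -170.22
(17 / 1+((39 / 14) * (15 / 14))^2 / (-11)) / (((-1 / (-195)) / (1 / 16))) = 1334105565 / 6761216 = 197.32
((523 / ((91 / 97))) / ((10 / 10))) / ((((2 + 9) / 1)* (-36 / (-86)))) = 2181433 / 18018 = 121.07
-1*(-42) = 42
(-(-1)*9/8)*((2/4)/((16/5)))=45/256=0.18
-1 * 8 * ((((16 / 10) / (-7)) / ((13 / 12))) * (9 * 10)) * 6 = 82944 / 91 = 911.47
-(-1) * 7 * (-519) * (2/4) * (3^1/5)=-10899/10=-1089.90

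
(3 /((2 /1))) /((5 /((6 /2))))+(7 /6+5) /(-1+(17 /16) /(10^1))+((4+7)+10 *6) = 65.00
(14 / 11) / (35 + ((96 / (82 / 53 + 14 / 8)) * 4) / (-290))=472990 / 12857977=0.04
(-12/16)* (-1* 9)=27/4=6.75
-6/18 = -1/3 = -0.33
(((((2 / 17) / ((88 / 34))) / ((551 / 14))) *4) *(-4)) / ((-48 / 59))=413 / 18183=0.02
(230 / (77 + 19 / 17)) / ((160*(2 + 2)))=391 / 84992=0.00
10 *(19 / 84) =95 / 42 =2.26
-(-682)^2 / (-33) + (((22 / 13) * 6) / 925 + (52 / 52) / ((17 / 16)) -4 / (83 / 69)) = 717323458556 / 50901825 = 14092.29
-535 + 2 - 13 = -546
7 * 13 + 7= 98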